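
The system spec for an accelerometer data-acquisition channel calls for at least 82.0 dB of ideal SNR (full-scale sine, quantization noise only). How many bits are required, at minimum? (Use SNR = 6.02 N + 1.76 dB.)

N ≥ (82.0 − 1.76)/6.02 = 13.329 → N_min = 14.

14 bits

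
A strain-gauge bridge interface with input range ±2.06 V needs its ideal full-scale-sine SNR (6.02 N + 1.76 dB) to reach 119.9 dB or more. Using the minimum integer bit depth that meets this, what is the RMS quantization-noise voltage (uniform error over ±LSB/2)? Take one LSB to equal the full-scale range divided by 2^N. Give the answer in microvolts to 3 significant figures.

1.13 µV

Range = 2.06 − (-2.06) = 4.12 V.
6.02 N + 1.76 ≥ 119.9 gives N ≥ 19.625, so the minimum integer is 20.
LSB = 4.12 V ÷ 2^20 = 4.12/1048576 V = 3.9291 µV.
σ_q = LSB/√12 = 3.9291 µV/3.4641 = 1.13 µV.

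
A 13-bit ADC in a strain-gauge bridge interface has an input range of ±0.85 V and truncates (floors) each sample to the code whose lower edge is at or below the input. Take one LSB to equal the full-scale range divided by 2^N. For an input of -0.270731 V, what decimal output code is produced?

Range = 0.85 − (-0.85) = 1.7 V. LSB = 1.7 V / 2^13 ≈ 207.5 µV.
V_in − V_min = -0.270731 − (-0.85) = 0.579269 V.
Divide by LSB: 0.579269 × 8192/1.7 = 2791.3951.
Truncating gives code 2791.

2791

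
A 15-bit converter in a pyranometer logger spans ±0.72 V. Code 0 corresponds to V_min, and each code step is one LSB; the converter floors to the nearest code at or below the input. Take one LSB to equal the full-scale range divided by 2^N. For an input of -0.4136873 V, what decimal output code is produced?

6970

The full-scale span is 0.72 − (-0.72) = 1.44 V. LSB = 1.44 V / 2^15 ≈ 43.95 µV.
(V_in − V_min) × 2^15/range = (-0.4136873 − (-0.72)) × 32768/1.44 = 6970.316.
Floor → code = 6970.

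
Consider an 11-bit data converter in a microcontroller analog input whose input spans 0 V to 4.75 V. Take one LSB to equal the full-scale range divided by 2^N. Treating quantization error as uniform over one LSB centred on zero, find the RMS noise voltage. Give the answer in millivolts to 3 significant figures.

0.670 mV

Span = 4.75 V.
LSB = 4.75 V ÷ 2^11 = 4.75/2048 V = 2.3193 mV.
For a uniform distribution on [−LSB/2, +LSB/2], V_rms = LSB/√12 = 2.3193 mV/3.4641 = 0.670 mV.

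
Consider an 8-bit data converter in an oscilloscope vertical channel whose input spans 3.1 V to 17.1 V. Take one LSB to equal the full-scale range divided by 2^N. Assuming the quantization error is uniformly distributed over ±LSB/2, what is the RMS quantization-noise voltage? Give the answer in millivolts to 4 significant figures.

15.79 mV

The full-scale span is 17.1 − (3.1) = 14 V.
LSB = 14 V ÷ 2^8 = 14/256 V = 54.6875 mV.
For a uniform distribution on [−LSB/2, +LSB/2], V_rms = LSB/√12 = 54.6875 mV/3.4641 = 15.79 mV.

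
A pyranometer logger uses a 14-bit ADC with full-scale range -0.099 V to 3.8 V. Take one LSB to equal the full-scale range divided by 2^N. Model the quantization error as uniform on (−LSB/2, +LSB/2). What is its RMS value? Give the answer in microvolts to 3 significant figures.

Range = 3.8 − (-0.099) = 3.899 V.
LSB = 3.899 V ÷ 2^14 = 3.899/16384 V = 237.98 µV.
RMS of a uniform error over width LSB is LSB/√12 = 68.7 µV.

68.7 µV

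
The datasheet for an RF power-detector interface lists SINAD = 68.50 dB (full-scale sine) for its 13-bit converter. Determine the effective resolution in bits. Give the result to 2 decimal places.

ENOB = (68.50 − 1.76)/6.02 = 11.0864 bits.

11.09 bits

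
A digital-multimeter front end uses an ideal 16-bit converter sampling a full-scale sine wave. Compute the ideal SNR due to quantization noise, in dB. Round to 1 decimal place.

98.1 dB

For an ideal N-bit converter with full-scale sine input, SNR = 6.02 N + 1.76 dB. SNR = 6.02 × 16 + 1.76 = 96.32 + 1.76 = 98.08 dB.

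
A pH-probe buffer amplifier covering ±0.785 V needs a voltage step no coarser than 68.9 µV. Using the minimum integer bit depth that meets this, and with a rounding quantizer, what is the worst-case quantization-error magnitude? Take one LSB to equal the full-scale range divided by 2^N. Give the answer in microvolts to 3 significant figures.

The full-scale span is 0.785 − (-0.785) = 1.57 V.
Required number of levels: 1.57/68.9 µV = 22787; smallest N with 2^N ≥ that is 15.
Step size = 1.57/32768 V = 47.913 µV.
Max error for round-to-nearest is LSB/2 = 24.0 µV.

24.0 µV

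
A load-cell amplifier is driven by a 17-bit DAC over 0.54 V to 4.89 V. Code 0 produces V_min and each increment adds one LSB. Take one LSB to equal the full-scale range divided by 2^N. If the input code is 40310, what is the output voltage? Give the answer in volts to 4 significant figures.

1.878 V

Full-scale range = 4.89 V − (0.54 V) = 4.35 V. LSB = 4.35 V / 2^17.
V_out = 0.54 + 40310 × (4.35/131072) V
      = 0.54 + 1.33780 = 1.87780 V.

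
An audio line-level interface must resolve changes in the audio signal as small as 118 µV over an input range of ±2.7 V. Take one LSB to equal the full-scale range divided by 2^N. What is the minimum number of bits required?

16 bits

Full-scale range = 2.7 V − (-2.7 V) = 5.4 V.
5.4 V / 118 µV = 45760. Since 2^15 = 32768 and 2^16 = 65536, N = 16.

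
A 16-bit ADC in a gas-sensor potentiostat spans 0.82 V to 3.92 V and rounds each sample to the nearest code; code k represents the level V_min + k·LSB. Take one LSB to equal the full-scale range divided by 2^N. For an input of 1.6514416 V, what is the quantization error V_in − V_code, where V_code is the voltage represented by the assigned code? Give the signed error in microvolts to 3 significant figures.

Range = 3.92 − (0.82) = 3.1 V. LSB = 3.1 V / 2^16 ≈ 47.30 µV.
(V_in − V_min)/LSB = (1.6514416 − (0.82)) × 65536/3.1 = 17577.2118 → nearest code k = 17577.
Reconstructed level: 0.82 + 17577 × 3.1/65536 V = 1.6514315796 V.
e = 1.6514416 − (1.6514315796) = +10.0 µV.

+10.0 µV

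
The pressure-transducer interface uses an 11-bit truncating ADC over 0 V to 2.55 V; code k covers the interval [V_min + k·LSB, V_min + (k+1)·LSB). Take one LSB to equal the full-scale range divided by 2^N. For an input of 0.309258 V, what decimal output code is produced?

Range is 2.55 V. LSB = 2.55 V / 2^11 ≈ 1.245 mV.
code = ⌊(V_in − V_min)/LSB⌋ = ⌊(V_in − V_min) × 2^11 / range⌋
     = ⌊(0.309258 − (0)) × 2048 / 2.55⌋ = ⌊0.309258 × 2048/2.55⌋
     = ⌊248.377⌋ = 248.

248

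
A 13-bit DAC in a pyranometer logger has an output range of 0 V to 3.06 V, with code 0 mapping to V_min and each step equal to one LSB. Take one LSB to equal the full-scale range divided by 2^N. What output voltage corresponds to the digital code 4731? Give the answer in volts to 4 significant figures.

Range is 3.06 V. LSB = 3.06 V / 2^13.
V_out = 0 + 4731 × (3.06/8192) V
      = 0 + 1.76719 = 1.76719 V.

1.767 V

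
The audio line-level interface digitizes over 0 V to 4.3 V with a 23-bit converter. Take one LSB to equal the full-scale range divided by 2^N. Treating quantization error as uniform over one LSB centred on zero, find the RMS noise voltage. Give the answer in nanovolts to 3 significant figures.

148 nV

Range is 4.3 V.
One LSB is 4.3 V / 8388608 = 0.51260 µV.
V_rms = LSB/√12 = 0.51260 µV / √12 = 148 nV.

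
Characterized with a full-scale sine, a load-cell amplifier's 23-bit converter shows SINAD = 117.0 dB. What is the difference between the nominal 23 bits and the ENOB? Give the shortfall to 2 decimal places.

3.86 bits

Effective bits = (117.0 − 1.76)/6.02 = 19.1429.
Shortfall = 23 − 19.1429 = 3.8571 bits.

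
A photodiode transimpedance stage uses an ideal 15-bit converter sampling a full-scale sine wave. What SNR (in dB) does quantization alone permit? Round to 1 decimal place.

92.1 dB

Ideal quantization SNR: 6.02 × 15 + 1.76 dB = 92.1 dB.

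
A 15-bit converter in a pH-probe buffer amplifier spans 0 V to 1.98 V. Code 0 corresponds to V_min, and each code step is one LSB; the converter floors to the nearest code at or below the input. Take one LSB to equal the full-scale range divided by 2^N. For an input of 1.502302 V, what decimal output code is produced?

24862

Span = 1.98 V. LSB = 1.98 V / 2^15 ≈ 60.42 µV.
code = ⌊(V_in − V_min)/LSB⌋ = ⌊(V_in − V_min) × 2^15 / range⌋
     = ⌊(1.502302 − (0)) × 32768 / 1.98⌋ = ⌊1.502302 × 32768/1.98⌋
     = ⌊24862.339⌋ = 24862.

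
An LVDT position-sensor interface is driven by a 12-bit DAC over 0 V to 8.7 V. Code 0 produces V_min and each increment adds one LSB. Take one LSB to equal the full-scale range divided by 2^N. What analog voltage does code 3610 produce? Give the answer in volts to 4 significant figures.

Span = 8.7 V. LSB = 8.7 V / 2^12.
Output = V_min + (3610/4096) × range = 0 + 0.881348 × 8.7 V
      = 0 + 7.66772 = 7.66772 V.

7.668 V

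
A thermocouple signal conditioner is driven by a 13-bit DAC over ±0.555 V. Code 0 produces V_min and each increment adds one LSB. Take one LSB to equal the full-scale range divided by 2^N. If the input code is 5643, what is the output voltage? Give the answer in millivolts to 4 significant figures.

209.6 mV

Range = 0.555 − (-0.555) = 1.11 V. LSB = 1.11 V / 2^13.
V_out = -0.555 + 5643 × (1.11/8192) V
      = -0.555 V + 0.764615 V = 0.209615 V.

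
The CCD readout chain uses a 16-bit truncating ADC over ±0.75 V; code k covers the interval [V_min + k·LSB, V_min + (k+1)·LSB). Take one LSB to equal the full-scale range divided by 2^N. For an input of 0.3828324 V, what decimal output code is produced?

Full-scale range = 0.75 V − (-0.75 V) = 1.5 V. LSB = 1.5 V / 2^16 ≈ 22.89 µV.
code = ⌊(V_in − V_min)/LSB⌋ = ⌊(V_in − V_min) × 2^16 / range⌋
     = ⌊(0.3828324 − (-0.75)) × 65536 / 1.5⌋ = ⌊1.1328324 × 65536/1.5⌋
     = ⌊49494.203⌋ = 49494.

49494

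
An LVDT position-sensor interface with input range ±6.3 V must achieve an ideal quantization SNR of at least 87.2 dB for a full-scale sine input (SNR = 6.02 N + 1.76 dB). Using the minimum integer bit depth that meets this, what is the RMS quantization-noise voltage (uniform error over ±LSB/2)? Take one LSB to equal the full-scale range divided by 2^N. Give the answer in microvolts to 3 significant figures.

111 µV

Range = 6.3 − (-6.3) = 12.6 V.
N ≥ (87.2 − 1.76)/6.02 = 14.193 → N_min = 15.
LSB = 12.6 V / 2^15 = 384.52 µV.
RMS noise = LSB/√12 = 111 µV.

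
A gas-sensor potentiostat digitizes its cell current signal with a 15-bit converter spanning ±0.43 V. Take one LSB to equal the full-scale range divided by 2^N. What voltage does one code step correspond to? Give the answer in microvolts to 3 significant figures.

Range = 0.43 − (-0.43) = 0.86 V.
2^15 = 32768 levels.
One LSB is 0.86 V / 32768 = 26.2 µV.

26.2 µV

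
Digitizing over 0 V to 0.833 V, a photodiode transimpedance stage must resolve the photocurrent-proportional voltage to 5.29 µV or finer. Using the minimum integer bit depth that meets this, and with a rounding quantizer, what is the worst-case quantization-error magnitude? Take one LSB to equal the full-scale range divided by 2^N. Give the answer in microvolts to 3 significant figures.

1.59 µV

Range is 0.833 V.
0.833 V / 5.29 µV = 157500. Since 2^17 = 131072 and 2^18 = 262144, N = 18.
One LSB is 0.833 V / 262144 = 3.1776 µV.
Max error for round-to-nearest is LSB/2 = 1.59 µV.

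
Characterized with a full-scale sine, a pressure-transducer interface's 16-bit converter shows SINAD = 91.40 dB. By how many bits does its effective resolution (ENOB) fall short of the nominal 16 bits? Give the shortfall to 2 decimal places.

N_eff = (91.40 − 1.76)/6.02 = 14.8904 bits.
16 − 14.8904 = 1.11 bits below nominal.

1.11 bits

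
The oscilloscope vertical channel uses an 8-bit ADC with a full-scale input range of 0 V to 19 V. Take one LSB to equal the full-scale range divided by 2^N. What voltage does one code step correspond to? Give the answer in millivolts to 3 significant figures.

Range is 19 V.
Number of codes = 2^8 = 256.
LSB = 19 V / 2^8 = 74.2 mV.

74.2 mV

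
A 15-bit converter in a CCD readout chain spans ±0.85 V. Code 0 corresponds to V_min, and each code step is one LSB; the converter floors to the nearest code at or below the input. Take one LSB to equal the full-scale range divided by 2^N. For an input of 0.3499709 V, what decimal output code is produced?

Range = 0.85 − (-0.85) = 1.7 V. LSB = 1.7 V / 2^15 ≈ 51.88 µV.
V_in − V_min = 0.3499709 − (-0.85) = 1.1999709 V.
Divide by LSB: 1.1999709 × 32768/1.7 = 23129.7920.
Truncating gives code 23129.

23129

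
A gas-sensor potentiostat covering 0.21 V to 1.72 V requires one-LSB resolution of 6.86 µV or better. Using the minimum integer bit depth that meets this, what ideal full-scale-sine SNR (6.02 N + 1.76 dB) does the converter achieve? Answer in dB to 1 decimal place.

110.1 dB

Range = 1.72 − (0.21) = 1.51 V.
Levels needed ≥ 1.51/6.86 µV = 220100. 2^18 = 262144 suffices, so N_min = 18.
6.02(18) + 1.76 = 110.12 dB.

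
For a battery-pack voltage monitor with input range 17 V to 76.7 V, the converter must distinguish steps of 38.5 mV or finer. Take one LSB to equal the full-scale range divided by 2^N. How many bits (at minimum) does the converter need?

The full-scale span is 76.7 − (17) = 59.7 V.
59.7 V / 38.5 mV = 1551. Since 2^10 = 1024 and 2^11 = 2048, N = 11.

11 bits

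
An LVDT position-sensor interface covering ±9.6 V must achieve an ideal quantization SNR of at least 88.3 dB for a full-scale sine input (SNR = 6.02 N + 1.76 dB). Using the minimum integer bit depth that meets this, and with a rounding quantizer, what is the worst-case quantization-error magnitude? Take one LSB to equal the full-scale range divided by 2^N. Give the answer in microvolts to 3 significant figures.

Range = 9.6 − (-9.6) = 19.2 V.
Required N = ⌈(88.3 − 1.76)/6.02⌉ = ⌈14.375⌉ = 15.
Step size = 19.2/32768 V = 0.58594 mV.
Half an LSB is 293 µV.

293 µV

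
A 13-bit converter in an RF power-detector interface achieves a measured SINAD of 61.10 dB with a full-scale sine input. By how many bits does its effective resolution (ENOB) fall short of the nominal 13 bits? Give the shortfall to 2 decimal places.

N_eff = (61.10 − 1.76)/6.02 = 9.8571 bits.
Shortfall = 13 − 9.8571 = 3.1429 bits.

3.14 bits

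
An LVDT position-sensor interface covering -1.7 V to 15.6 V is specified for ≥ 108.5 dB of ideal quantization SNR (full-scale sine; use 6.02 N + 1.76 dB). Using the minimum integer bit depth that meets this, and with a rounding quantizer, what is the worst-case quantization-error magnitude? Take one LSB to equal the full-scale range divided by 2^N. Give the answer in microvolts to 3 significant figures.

33.0 µV

Full-scale range = 15.6 V − (-1.7 V) = 17.3 V.
6.02 N + 1.76 ≥ 108.5 gives N ≥ 17.731, so the minimum integer is 18.
LSB = 17.3 V / 2^18 = 65.994 µV.
Half an LSB is 33.0 µV.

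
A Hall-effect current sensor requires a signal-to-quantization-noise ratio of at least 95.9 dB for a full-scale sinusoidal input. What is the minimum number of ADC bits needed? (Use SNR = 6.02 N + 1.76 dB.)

16 bits

N ≥ (95.9 − 1.76)/6.02 = 15.638 → N_min = 16.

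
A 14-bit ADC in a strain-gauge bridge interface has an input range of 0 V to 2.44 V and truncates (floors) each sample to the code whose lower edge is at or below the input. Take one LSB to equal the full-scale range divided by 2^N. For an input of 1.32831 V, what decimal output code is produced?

Range is 2.44 V. LSB = 2.44 V / 2^14 ≈ 148.9 µV.
code = ⌊(V_in − V_min)/LSB⌋ = ⌊(V_in − V_min) × 2^14 / range⌋
     = ⌊(1.32831 − (0)) × 16384 / 2.44⌋ = ⌊1.32831 × 16384/2.44⌋
     = ⌊8919.275⌋ = 8919.

8919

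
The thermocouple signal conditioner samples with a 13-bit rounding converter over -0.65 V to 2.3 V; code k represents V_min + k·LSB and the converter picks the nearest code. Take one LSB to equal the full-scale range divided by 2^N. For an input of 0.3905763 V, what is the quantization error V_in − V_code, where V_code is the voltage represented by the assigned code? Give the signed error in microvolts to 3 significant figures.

−134 µV

Span: 2.3 V − (-0.65 V) = 2.95 V. LSB = 2.95 V / 2^13 ≈ 360.1 µV.
(V_in − V_min)/LSB = (0.3905763 − (-0.65)) × 8192/2.95 = 2889.6275 → nearest code k = 2890.
V_code = -0.65 + (2890/8192) × 2.95 = 0.3907104492 V.
V_in − V_code = 0.3905763 − (0.3907104492) = −134 µV.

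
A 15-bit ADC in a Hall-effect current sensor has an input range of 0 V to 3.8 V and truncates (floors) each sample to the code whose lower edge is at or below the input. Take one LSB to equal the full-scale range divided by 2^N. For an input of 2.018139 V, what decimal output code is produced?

Span = 3.8 V. LSB = 3.8 V / 2^15 ≈ 116.0 µV.
code = ⌊(V_in − V_min)/LSB⌋ = ⌊(V_in − V_min) × 2^15 / range⌋
     = ⌊(2.018139 − (0)) × 32768 / 3.8⌋ = ⌊2.018139 × 32768/3.8⌋
     = ⌊17402.731⌋ = 17402.

17402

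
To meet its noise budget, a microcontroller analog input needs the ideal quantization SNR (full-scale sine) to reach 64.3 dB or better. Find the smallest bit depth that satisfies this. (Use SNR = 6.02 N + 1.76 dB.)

Required N = ⌈(64.3 − 1.76)/6.02⌉ = ⌈10.389⌉ = 11.

11 bits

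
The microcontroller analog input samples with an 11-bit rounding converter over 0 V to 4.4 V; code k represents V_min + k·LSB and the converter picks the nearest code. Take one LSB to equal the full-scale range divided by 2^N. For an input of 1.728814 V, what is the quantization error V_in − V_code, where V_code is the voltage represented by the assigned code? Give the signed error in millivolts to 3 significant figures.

−0.678 mV

Full-scale range = 4.4 V. LSB = 4.4 V / 2^11 ≈ 2.148 mV.
(V_in − V_min)/LSB = (1.728814 − (0)) × 2048/4.4 = 804.6843 → nearest code k = 805.
Reconstructed level: 0 + 805 × 4.4/2048 V = 1.729492188 V.
e = 1.728814 − (1.729492188) = −0.678 mV.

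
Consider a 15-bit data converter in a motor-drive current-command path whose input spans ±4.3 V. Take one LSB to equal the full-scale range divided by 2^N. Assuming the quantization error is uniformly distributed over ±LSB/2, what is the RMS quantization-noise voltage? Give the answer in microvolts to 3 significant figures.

75.8 µV

Full-scale range = 4.3 V − (-4.3 V) = 8.6 V.
LSB = 8.6 V ÷ 2^15 = 8.6/32768 V = 262.45 µV.
V_rms = LSB/√12 = 262.45 µV / √12 = 75.8 µV.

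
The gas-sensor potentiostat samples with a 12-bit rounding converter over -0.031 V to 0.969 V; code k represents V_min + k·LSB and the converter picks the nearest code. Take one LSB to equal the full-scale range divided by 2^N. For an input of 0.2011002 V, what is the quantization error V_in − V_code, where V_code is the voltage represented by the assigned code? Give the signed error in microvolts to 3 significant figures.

The full-scale span is 0.969 − (-0.031) = 1 V. LSB = 1 V / 2^12 ≈ 244.1 µV.
Position in LSBs: (0.2011002 − (-0.031)) × 4096/1 = 950.6824; rounding gives k = 951.
Reconstructed level: -0.031 + 951 × 1/4096 V = 0.2011777344 V.
V_in − V_code = 0.2011002 − (0.2011777344) = −77.5 µV.

−77.5 µV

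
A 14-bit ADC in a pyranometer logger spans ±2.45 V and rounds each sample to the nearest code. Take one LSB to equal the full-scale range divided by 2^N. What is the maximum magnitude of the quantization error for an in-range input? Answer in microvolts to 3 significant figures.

Span: 2.45 V − (-2.45 V) = 4.9 V.
One LSB is 4.9 V / 16384 = 299.07 µV.
A rounding quantizer has |error| ≤ LSB/2 = 150 µV.

150 µV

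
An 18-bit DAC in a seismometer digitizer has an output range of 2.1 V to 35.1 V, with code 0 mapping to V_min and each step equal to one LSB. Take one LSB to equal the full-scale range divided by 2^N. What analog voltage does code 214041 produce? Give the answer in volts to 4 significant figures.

Full-scale range = 35.1 V − (2.1 V) = 33 V. LSB = 33 V / 2^18.
Output = V_min + (214041/262144) × range = 2.1 + 0.816502 × 33 V
      = 2.1 + 26.9446 = 29.0446 V.

29.04 V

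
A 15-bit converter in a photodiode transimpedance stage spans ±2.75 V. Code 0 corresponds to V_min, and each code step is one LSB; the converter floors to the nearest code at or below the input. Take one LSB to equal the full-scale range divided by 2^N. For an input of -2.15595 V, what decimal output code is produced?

Span: 2.75 V − (-2.75 V) = 5.5 V. LSB = 5.5 V / 2^15 ≈ 167.8 µV.
code = ⌊(V_in − V_min)/LSB⌋ = ⌊(V_in − V_min) × 2^15 / range⌋
     = ⌊(-2.15595 − (-2.75)) × 32768 / 5.5⌋ = ⌊0.59405 × 32768/5.5⌋
     = ⌊3539.242⌋ = 3539.

3539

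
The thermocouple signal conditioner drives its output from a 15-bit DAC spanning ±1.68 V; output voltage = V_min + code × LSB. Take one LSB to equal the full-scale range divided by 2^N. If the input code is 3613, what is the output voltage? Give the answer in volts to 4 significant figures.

-1.310 V

Span: 1.68 V − (-1.68 V) = 3.36 V. LSB = 3.36 V / 2^15.
Output = V_min + (3613/32768) × range = -1.68 + 0.110260 × 3.36 V
      = -1.68 + 0.370474 = -1.30953 V.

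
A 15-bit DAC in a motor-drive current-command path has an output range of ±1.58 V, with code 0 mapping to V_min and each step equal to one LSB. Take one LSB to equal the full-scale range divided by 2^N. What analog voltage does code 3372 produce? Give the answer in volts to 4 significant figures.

Full-scale range = 1.58 V − (-1.58 V) = 3.16 V. LSB = 3.16 V / 2^15.
Output = V_min + (3372/32768) × range = -1.58 + 0.102905 × 3.16 V
      = -1.58 + 0.325181 = -1.25482 V.

-1.255 V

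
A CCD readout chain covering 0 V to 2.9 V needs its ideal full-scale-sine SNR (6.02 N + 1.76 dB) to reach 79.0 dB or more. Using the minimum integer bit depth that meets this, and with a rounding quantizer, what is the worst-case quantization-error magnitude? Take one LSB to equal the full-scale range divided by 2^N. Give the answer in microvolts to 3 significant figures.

Range is 2.9 V.
Solving 6.02 N ≥ 79.0 − 1.76: N ≥ 12.831. Round up → N = 13.
Step size = 2.9/8192 V = 354.00 µV.
|e|_max = LSB/2 = 177 µV.

177 µV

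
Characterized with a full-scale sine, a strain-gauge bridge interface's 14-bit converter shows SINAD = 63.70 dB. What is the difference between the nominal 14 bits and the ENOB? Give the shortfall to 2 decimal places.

Effective bits = (63.70 − 1.76)/6.02 = 10.2890.
Shortfall = 14 − 10.2890 = 3.7110 bits.

3.71 bits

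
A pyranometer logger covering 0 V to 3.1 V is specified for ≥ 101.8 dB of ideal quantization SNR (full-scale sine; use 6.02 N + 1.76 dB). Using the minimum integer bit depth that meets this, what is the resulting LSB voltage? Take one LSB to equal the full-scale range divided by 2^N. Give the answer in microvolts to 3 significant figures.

V_FS = 3.1 V.
6.02 N + 1.76 ≥ 101.8 gives N ≥ 16.618, so the minimum integer is 17.
One LSB is 3.1 V / 131072 = 23.7 µV.

23.7 µV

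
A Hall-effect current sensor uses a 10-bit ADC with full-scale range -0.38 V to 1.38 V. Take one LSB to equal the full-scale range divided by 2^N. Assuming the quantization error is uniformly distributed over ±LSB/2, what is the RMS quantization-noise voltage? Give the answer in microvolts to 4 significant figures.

496.2 µV

Range = 1.38 − (-0.38) = 1.76 V.
One LSB is 1.76 V / 1024 = 1.71875 mV.
RMS of a uniform error over width LSB is LSB/√12 = 496.2 µV.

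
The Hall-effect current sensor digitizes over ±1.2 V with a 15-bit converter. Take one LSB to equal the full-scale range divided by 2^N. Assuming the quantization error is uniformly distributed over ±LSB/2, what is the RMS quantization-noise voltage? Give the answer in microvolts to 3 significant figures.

Span: 1.2 V − (-1.2 V) = 2.4 V.
One LSB is 2.4 V / 32768 = 73.242 µV.
For a uniform distribution on [−LSB/2, +LSB/2], V_rms = LSB/√12 = 73.242 µV/3.4641 = 21.1 µV.

21.1 µV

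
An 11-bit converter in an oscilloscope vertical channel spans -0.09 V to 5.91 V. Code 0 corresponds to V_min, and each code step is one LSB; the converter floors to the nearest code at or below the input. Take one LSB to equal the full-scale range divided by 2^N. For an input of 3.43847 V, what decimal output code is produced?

The full-scale span is 5.91 − (-0.09) = 6 V. LSB = 6 V / 2^11 ≈ 2.930 mV.
V_in − V_min = 3.43847 − (-0.09) = 3.52847 V.
Divide by LSB: 3.52847 × 2048/6 = 1204.3844.
Truncating gives code 1204.

1204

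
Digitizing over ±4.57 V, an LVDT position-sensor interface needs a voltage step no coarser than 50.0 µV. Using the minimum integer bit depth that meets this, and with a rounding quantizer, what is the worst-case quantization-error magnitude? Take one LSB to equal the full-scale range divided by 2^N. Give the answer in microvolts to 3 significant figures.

17.4 µV

The full-scale span is 4.57 − (-4.57) = 9.14 V.
9.14 V / 50.0 µV = 182800. Since 2^17 = 131072 and 2^18 = 262144, N = 18.
LSB = 9.14 V ÷ 2^18 = 9.14/262144 V = 34.866 µV.
Half an LSB is 17.4 µV.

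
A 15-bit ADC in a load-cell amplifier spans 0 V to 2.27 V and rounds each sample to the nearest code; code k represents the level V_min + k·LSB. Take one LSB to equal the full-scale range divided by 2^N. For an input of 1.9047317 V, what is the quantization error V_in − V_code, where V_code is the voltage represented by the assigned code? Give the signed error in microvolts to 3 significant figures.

Range is 2.27 V. LSB = 2.27 V / 2^15 ≈ 69.27 µV.
(V_in − V_min)/LSB = (1.9047317 − (0)) × 32768/2.27 = 27495.2636 → nearest code k = 27495.
V_code = V_min + k × range/2^15 = 0 + 27495 × 2.27/32768 = 1.9047134399 V.
Error = V_in − V_code = 1.9047317 − (1.9047134399) = +18.3 µV.

+18.3 µV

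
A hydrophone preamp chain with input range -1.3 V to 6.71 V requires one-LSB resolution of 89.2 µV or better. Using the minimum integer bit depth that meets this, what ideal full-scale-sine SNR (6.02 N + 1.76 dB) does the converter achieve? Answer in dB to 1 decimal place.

104.1 dB

Full-scale range = 6.71 V − (-1.3 V) = 8.01 V.
8.01 V / 89.2 µV = 89800. Since 2^16 = 65536 and 2^17 = 131072, N = 17.
Ideal SNR at N = 17: 6.02·17 + 1.76 = 104.1 dB.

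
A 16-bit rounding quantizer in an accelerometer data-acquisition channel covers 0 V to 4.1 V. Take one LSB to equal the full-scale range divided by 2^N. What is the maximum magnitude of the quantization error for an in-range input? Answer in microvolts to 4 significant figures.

31.28 µV

Full-scale range = 4.1 V.
One LSB is 4.1 V / 65536 = 62.5610 µV.
|e|_max = LSB/2 = 31.28 µV.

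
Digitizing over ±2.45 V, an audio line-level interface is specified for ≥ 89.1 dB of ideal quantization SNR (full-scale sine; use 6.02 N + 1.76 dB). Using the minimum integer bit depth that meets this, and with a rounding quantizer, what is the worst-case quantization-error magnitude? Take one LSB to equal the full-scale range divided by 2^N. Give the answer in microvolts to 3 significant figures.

74.8 µV

The full-scale span is 2.45 − (-2.45) = 4.9 V.
6.02 N + 1.76 ≥ 89.1 gives N ≥ 14.508, so the minimum integer is 15.
LSB = 4.9 V / 2^15 = 149.54 µV.
Max error for round-to-nearest is LSB/2 = 74.8 µV.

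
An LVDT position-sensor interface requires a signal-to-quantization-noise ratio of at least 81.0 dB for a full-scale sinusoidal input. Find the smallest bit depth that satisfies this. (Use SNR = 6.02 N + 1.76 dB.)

N ≥ (81.0 − 1.76)/6.02 = 13.163 → N_min = 14.

14 bits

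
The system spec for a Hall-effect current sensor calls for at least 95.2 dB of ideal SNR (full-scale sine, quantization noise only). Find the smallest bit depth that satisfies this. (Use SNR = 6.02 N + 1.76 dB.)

Required N = ⌈(95.2 − 1.76)/6.02⌉ = ⌈15.522⌉ = 16.

16 bits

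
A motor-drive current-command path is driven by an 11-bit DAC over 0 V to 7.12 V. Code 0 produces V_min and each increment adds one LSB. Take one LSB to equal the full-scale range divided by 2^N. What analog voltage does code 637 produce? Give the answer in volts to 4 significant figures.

Range is 7.12 V. LSB = 7.12 V / 2^11.
V_out = V_min + code × LSB = 0 V + 637 × 7.12 V / 2048
      = 0 + 2.21457 = 2.21457 V.

2.215 V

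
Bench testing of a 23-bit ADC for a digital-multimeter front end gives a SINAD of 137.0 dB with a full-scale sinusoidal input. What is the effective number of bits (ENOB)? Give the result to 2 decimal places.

22.47 bits

Inverting SNR = 6.02 N + 1.76: N_eff = (137.0 − 1.76)/6.02 = 22.4651.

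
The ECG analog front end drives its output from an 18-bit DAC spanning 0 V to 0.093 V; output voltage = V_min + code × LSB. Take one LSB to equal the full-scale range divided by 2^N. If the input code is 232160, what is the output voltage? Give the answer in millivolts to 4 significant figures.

82.36 mV

Range is 0.093 V. LSB = 0.093 V / 2^18.
V_out = V_min + code × LSB = 0 V + 232160 × 0.093 V / 262144
      = 0 V + 0.0823627 V = 0.0823627 V.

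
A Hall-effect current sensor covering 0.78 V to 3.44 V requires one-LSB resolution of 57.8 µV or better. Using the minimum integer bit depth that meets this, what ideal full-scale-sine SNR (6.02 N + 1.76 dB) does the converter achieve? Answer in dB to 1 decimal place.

98.1 dB

Span: 3.44 V − (0.78 V) = 2.66 V.
2.66 V / 57.8 µV = 46020. Since 2^15 = 32768 and 2^16 = 65536, N = 16.
6.02(16) + 1.76 = 98.08 dB.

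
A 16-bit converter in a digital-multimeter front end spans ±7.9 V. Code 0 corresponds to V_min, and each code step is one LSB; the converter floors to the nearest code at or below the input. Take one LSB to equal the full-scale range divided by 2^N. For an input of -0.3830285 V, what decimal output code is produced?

Span: 7.9 V − (-7.9 V) = 15.8 V. LSB = 15.8 V / 2^16 ≈ 241.1 µV.
code = ⌊(V_in − V_min)/LSB⌋ = ⌊(V_in − V_min) × 2^16 / range⌋
     = ⌊(-0.3830285 − (-7.9)) × 65536 / 15.8⌋ = ⌊7.5169715 × 65536/15.8⌋
     = ⌊31179.256⌋ = 31179.

31179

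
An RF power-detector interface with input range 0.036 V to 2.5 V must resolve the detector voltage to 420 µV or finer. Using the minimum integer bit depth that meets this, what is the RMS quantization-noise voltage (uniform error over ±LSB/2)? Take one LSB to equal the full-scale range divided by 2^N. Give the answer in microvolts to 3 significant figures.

86.8 µV

Span: 2.5 V − (0.036 V) = 2.464 V.
Need 2^N ≥ 2.464 V / 420 µV = 5867 → N_min = 13.
LSB = 2.464 V ÷ 2^13 = 2.464/8192 V = 300.78 µV.
σ_q = LSB/√12 = 300.78 µV/3.4641 = 86.8 µV.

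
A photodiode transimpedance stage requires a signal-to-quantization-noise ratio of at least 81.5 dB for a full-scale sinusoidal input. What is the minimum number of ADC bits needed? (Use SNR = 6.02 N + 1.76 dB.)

6.02 N + 1.76 ≥ 81.5 gives N ≥ 13.246, so the minimum integer is 14.

14 bits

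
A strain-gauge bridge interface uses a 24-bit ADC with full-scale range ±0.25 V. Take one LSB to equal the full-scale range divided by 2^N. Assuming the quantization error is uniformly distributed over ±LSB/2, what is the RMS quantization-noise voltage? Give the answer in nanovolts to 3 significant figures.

8.60 nV

Full-scale range = 0.25 V − (-0.25 V) = 0.5 V.
Step size = 0.5/16777216 V = 29.802 nV.
For a uniform distribution on [−LSB/2, +LSB/2], V_rms = LSB/√12 = 29.802 nV/3.4641 = 8.60 nV.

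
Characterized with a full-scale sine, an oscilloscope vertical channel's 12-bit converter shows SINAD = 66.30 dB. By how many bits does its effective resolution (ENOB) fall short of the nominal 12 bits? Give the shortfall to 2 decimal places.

Effective bits = (66.30 − 1.76)/6.02 = 10.7209.
12 − 10.7209 = 1.28 bits below nominal.

1.28 bits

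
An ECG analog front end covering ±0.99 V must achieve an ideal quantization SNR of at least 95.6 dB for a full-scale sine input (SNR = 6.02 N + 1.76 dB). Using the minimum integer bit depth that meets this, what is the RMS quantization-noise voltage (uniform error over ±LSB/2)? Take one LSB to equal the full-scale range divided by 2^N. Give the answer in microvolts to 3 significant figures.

Span: 0.99 V − (-0.99 V) = 1.98 V.
Solving 6.02 N ≥ 95.6 − 1.76: N ≥ 15.588. Round up → N = 16.
One LSB is 1.98 V / 65536 = 30.212 µV.
V_rms = LSB/√12 = 8.72 µV.

8.72 µV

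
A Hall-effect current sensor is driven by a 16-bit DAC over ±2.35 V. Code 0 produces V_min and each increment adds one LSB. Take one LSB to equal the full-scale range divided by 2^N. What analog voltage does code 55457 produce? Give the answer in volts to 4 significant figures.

The full-scale span is 2.35 − (-2.35) = 4.7 V. LSB = 4.7 V / 2^16.
Output = V_min + (55457/65536) × range = -2.35 + 0.846207 × 4.7 V
      = -2.35 V + 3.97717 V = 1.62717 V.

1.627 V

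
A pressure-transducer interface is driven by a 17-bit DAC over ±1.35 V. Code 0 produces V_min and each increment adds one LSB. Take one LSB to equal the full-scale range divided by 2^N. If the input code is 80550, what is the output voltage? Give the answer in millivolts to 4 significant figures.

Span: 1.35 V − (-1.35 V) = 2.7 V. LSB = 2.7 V / 2^17.
V_out = V_min + code × LSB = -1.35 V + 80550 × 2.7 V / 131072
      = -1.35 V + 1.65928 V = 0.309279 V.

309.3 mV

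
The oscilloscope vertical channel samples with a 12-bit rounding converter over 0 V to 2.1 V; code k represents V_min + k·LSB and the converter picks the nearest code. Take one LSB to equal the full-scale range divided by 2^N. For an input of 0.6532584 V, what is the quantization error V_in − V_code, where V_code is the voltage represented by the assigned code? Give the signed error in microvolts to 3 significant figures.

+84.6 µV

Full-scale range = 2.1 V. LSB = 2.1 V / 2^12 ≈ 0.5127 mV.
(0.6532584 − (0)) / LSB = 0.6532584 × 4096/2.1 = 1274.1650. Nearest integer: k = 1274.
V_code = 0 + (1274/4096) × 2.1 = 0.6531738281 V.
V_in − V_code = 0.6532584 − (0.6531738281) = +84.6 µV.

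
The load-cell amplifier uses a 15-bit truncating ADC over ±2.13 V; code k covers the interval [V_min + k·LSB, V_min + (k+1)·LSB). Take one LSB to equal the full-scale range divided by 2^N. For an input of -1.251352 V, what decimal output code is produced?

6758

Range = 2.13 − (-2.13) = 4.26 V. LSB = 4.26 V / 2^15 ≈ 130.0 µV.
V_in − V_min = -1.251352 − (-2.13) = 0.878648 V.
Divide by LSB: 0.878648 × 32768/4.26 = 6758.5769.
Truncating gives code 6758.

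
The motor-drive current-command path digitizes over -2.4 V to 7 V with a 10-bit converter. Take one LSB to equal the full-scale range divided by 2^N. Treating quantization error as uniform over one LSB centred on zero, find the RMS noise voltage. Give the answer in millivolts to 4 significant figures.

Range = 7 − (-2.4) = 9.4 V.
LSB = 9.4 V / 2^10 = 9.17969 mV.
For a uniform distribution on [−LSB/2, +LSB/2], V_rms = LSB/√12 = 9.17969 mV/3.4641 = 2.650 mV.

2.650 mV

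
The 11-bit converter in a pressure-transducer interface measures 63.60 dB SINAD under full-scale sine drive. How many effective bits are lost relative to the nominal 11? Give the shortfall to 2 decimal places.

Effective bits = (63.60 − 1.76)/6.02 = 10.2724.
Shortfall = 11 − 10.2724 = 0.7276 bits.

0.73 bits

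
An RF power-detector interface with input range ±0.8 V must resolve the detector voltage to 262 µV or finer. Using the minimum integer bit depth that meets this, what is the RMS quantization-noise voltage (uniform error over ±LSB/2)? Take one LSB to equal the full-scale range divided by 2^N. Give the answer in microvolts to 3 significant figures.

The full-scale span is 0.8 − (-0.8) = 1.6 V.
Levels needed ≥ 1.6/262 µV = 6107. 2^13 = 8192 suffices, so N_min = 13.
LSB = 1.6 V / 2^13 = 195.31 µV.
V_rms = LSB/√12 = 56.4 µV.

56.4 µV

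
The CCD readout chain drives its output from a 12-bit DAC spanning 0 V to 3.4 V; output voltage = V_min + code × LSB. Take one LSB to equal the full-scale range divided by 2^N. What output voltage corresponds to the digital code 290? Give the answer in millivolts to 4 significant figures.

240.7 mV

V_FS = 3.4 V. LSB = 3.4 V / 2^12.
Output = V_min + (290/4096) × range = 0 + 0.0708008 × 3.4 V
      = 0 V + 0.240723 V = 0.240723 V.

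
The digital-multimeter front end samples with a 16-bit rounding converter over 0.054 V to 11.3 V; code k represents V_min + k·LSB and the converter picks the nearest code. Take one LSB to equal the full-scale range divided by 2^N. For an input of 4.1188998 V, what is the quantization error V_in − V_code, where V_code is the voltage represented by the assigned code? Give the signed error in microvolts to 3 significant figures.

+30.9 µV

Range = 11.3 − (0.054) = 11.246 V. LSB = 11.246 V / 2^16 ≈ 171.6 µV.
(4.1188998 − (0.054)) / LSB = 4.0648998 × 65536/11.246 = 23688.1801. Nearest integer: k = 23688.
V_code = 0.054 + (23688/65536) × 11.246 = 4.1188688965 V.
e = 4.1188998 − (4.1188688965) = +30.9 µV.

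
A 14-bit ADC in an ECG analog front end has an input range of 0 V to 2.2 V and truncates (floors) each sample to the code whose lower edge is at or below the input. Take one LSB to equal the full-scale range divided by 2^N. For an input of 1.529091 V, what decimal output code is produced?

V_FS = 2.2 V. LSB = 2.2 V / 2^14 ≈ 134.3 µV.
(V_in − V_min) × 2^14/range = (1.529091 − (0)) × 16384/2.2 = 11387.558.
Floor → code = 11387.

11387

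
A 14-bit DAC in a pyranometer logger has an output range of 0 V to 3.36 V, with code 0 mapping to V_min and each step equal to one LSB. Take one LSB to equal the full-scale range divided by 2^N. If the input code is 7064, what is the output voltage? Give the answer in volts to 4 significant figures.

V_FS = 3.36 V. LSB = 3.36 V / 2^14.
Output = V_min + (7064/16384) × range = 0 + 0.431152 × 3.36 V
      = 0 + 1.44867 = 1.44867 V.

1.449 V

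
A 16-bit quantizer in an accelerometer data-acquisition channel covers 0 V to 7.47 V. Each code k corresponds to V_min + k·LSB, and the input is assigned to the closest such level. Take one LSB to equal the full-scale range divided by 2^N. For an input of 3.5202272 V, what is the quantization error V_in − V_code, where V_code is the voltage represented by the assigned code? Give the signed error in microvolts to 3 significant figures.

−28.5 µV

Full-scale range = 7.47 V. LSB = 7.47 V / 2^16 ≈ 114.0 µV.
Position in LSBs: (3.5202272 − (0)) × 65536/7.47 = 30883.7496; rounding gives k = 30884.
Reconstructed level: 0 + 30884 × 7.47/65536 V = 3.5202557373 V.
Error = V_in − V_code = 3.5202272 − (3.5202557373) = −28.5 µV.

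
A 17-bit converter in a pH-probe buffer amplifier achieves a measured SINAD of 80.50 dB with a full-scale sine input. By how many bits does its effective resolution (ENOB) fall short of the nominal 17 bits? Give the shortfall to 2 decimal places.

3.92 bits

N_eff = (80.50 − 1.76)/6.02 = 13.0797 bits.
Shortfall = 17 − 13.0797 = 3.9203 bits.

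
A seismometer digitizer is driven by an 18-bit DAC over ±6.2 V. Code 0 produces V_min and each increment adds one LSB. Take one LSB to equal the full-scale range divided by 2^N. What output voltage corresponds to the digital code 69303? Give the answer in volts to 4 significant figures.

Full-scale range = 6.2 V − (-6.2 V) = 12.4 V. LSB = 12.4 V / 2^18.
V_out = -6.2 + 69303 × (12.4/262144) V
      = -6.2 + 3.27819 = -2.92181 V.

-2.922 V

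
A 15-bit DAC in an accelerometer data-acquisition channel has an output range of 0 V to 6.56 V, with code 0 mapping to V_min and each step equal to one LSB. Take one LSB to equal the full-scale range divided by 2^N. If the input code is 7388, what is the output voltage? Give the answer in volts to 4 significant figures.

1.479 V

Full-scale range = 6.56 V. LSB = 6.56 V / 2^15.
V_out = 0 + 7388 × (6.56/32768) V
      = 0 V + 1.47904 V = 1.47904 V.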